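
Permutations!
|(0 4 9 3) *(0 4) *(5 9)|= |(3 4 5 9)|= 4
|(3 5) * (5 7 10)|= 4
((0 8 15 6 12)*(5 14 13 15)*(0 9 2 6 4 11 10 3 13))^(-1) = (0 14 5 8)(2 9 12 6)(3 10 11 4 15 13) = [14, 1, 9, 10, 15, 8, 2, 7, 0, 12, 11, 4, 6, 3, 5, 13]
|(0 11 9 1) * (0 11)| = |(1 11 9)| = 3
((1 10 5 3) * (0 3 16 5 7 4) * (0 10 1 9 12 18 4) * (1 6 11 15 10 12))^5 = (0 11 3 15 9 10 1 7 6)(4 18 12)(5 16) = [11, 7, 2, 15, 18, 16, 0, 6, 8, 10, 1, 3, 4, 13, 14, 9, 5, 17, 12]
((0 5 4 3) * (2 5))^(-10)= [0, 1, 2, 3, 4, 5]= (5)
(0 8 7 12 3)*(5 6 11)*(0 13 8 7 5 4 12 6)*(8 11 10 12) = [7, 1, 2, 13, 8, 0, 10, 6, 5, 9, 12, 4, 3, 11] = (0 7 6 10 12 3 13 11 4 8 5)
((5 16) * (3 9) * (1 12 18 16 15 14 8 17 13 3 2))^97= (1 14 2 15 9 5 3 16 13 18 17 12 8)= [0, 14, 15, 16, 4, 3, 6, 7, 1, 5, 10, 11, 8, 18, 2, 9, 13, 12, 17]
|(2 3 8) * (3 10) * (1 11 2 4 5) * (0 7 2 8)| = 5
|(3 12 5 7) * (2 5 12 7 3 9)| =5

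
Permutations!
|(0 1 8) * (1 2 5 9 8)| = 5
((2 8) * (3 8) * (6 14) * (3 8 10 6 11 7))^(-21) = (2 8)(3 14)(6 7)(10 11) = [0, 1, 8, 14, 4, 5, 7, 6, 2, 9, 11, 10, 12, 13, 3]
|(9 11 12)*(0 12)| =|(0 12 9 11)| =4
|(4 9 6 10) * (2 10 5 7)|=7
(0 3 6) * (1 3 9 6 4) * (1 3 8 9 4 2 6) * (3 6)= [4, 8, 3, 2, 6, 5, 0, 7, 9, 1]= (0 4 6)(1 8 9)(2 3)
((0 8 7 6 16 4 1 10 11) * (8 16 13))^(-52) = (0 4 10)(1 11 16) = [4, 11, 2, 3, 10, 5, 6, 7, 8, 9, 0, 16, 12, 13, 14, 15, 1]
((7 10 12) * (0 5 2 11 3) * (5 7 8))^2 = [10, 1, 3, 7, 4, 11, 6, 12, 2, 9, 8, 0, 5] = (0 10 8 2 3 7 12 5 11)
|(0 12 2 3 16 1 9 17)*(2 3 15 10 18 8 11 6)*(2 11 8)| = |(0 12 3 16 1 9 17)(2 15 10 18)(6 11)| = 28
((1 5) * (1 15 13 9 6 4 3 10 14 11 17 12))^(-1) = (1 12 17 11 14 10 3 4 6 9 13 15 5) = [0, 12, 2, 4, 6, 1, 9, 7, 8, 13, 3, 14, 17, 15, 10, 5, 16, 11]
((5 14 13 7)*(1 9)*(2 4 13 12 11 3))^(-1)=(1 9)(2 3 11 12 14 5 7 13 4)=[0, 9, 3, 11, 2, 7, 6, 13, 8, 1, 10, 12, 14, 4, 5]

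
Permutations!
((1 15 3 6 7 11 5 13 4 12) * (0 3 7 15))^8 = (0 4 11 6 1 13 7 3 12 5 15) = [4, 13, 2, 12, 11, 15, 1, 3, 8, 9, 10, 6, 5, 7, 14, 0]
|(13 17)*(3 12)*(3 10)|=|(3 12 10)(13 17)|=6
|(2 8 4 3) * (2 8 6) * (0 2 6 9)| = |(0 2 9)(3 8 4)| = 3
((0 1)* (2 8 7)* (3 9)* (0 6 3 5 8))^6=(0 8 3)(1 7 9)(2 5 6)=[8, 7, 5, 0, 4, 6, 2, 9, 3, 1]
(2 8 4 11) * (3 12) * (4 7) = [0, 1, 8, 12, 11, 5, 6, 4, 7, 9, 10, 2, 3] = (2 8 7 4 11)(3 12)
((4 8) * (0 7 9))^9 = (9)(4 8) = [0, 1, 2, 3, 8, 5, 6, 7, 4, 9]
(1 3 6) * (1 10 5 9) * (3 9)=(1 9)(3 6 10 5)=[0, 9, 2, 6, 4, 3, 10, 7, 8, 1, 5]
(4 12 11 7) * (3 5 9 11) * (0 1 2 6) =(0 1 2 6)(3 5 9 11 7 4 12) =[1, 2, 6, 5, 12, 9, 0, 4, 8, 11, 10, 7, 3]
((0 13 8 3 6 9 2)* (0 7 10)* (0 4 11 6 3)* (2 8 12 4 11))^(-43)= (0 13 12 4 2 7 10 11 6 9 8)= [13, 1, 7, 3, 2, 5, 9, 10, 0, 8, 11, 6, 4, 12]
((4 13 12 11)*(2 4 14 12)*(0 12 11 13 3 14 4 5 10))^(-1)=(0 10 5 2 13 12)(3 4 11 14)=[10, 1, 13, 4, 11, 2, 6, 7, 8, 9, 5, 14, 0, 12, 3]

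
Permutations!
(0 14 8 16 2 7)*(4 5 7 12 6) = (0 14 8 16 2 12 6 4 5 7) = [14, 1, 12, 3, 5, 7, 4, 0, 16, 9, 10, 11, 6, 13, 8, 15, 2]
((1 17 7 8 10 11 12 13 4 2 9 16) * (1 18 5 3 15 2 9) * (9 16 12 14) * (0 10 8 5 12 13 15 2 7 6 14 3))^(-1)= (0 5 7 15 12 18 16 4 13 9 14 6 17 1 2 3 11 10)= [5, 2, 3, 11, 13, 7, 17, 15, 8, 14, 0, 10, 18, 9, 6, 12, 4, 1, 16]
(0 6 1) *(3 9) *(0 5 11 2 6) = (1 5 11 2 6)(3 9) = [0, 5, 6, 9, 4, 11, 1, 7, 8, 3, 10, 2]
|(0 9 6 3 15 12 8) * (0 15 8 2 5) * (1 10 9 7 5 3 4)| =|(0 7 5)(1 10 9 6 4)(2 3 8 15 12)| =15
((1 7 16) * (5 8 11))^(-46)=(1 16 7)(5 11 8)=[0, 16, 2, 3, 4, 11, 6, 1, 5, 9, 10, 8, 12, 13, 14, 15, 7]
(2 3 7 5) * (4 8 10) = (2 3 7 5)(4 8 10) = [0, 1, 3, 7, 8, 2, 6, 5, 10, 9, 4]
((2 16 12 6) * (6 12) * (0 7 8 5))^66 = (16)(0 8)(5 7) = [8, 1, 2, 3, 4, 7, 6, 5, 0, 9, 10, 11, 12, 13, 14, 15, 16]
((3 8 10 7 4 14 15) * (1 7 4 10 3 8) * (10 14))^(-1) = (1 3 8 15 14 7)(4 10) = [0, 3, 2, 8, 10, 5, 6, 1, 15, 9, 4, 11, 12, 13, 7, 14]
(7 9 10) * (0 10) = [10, 1, 2, 3, 4, 5, 6, 9, 8, 0, 7] = (0 10 7 9)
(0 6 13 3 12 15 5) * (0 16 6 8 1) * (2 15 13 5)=[8, 0, 15, 12, 4, 16, 5, 7, 1, 9, 10, 11, 13, 3, 14, 2, 6]=(0 8 1)(2 15)(3 12 13)(5 16 6)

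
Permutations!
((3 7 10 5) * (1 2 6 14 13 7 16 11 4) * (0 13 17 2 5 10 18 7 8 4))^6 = (18)(0 3 4)(1 13 16)(2 14)(5 8 11)(6 17) = [3, 13, 14, 4, 0, 8, 17, 7, 11, 9, 10, 5, 12, 16, 2, 15, 1, 6, 18]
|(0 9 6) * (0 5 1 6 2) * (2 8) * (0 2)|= 3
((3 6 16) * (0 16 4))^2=(0 3 4 16 6)=[3, 1, 2, 4, 16, 5, 0, 7, 8, 9, 10, 11, 12, 13, 14, 15, 6]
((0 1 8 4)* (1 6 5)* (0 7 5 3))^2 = (0 3 6)(1 4 5 8 7) = [3, 4, 2, 6, 5, 8, 0, 1, 7]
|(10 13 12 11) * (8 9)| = 4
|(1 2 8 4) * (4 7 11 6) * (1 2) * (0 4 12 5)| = |(0 4 2 8 7 11 6 12 5)| = 9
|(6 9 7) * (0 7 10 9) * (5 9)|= 3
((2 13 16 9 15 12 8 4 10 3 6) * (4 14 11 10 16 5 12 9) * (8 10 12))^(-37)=[0, 1, 8, 13, 16, 11, 5, 7, 12, 15, 2, 3, 6, 14, 10, 9, 4]=(2 8 12 6 5 11 3 13 14 10)(4 16)(9 15)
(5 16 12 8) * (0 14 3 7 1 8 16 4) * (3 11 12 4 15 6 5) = (0 14 11 12 16 4)(1 8 3 7)(5 15 6) = [14, 8, 2, 7, 0, 15, 5, 1, 3, 9, 10, 12, 16, 13, 11, 6, 4]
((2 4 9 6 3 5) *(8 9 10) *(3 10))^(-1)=(2 5 3 4)(6 9 8 10)=[0, 1, 5, 4, 2, 3, 9, 7, 10, 8, 6]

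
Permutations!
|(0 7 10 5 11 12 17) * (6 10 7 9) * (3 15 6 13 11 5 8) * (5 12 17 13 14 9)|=|(0 5 12 13 11 17)(3 15 6 10 8)(9 14)|=30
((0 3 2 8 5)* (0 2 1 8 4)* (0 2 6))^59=[6, 3, 4, 0, 2, 8, 5, 7, 1]=(0 6 5 8 1 3)(2 4)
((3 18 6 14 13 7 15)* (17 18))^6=[0, 1, 2, 7, 4, 5, 17, 14, 8, 9, 10, 11, 12, 6, 18, 13, 16, 15, 3]=(3 7 14 18)(6 17 15 13)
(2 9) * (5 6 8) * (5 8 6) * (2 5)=[0, 1, 9, 3, 4, 2, 6, 7, 8, 5]=(2 9 5)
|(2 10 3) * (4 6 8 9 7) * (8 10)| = |(2 8 9 7 4 6 10 3)| = 8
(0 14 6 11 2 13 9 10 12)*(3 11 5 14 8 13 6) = [8, 1, 6, 11, 4, 14, 5, 7, 13, 10, 12, 2, 0, 9, 3] = (0 8 13 9 10 12)(2 6 5 14 3 11)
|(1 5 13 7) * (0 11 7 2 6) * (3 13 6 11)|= 9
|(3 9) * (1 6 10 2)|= 4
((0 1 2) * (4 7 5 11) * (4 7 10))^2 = (0 2 1)(5 7 11) = [2, 0, 1, 3, 4, 7, 6, 11, 8, 9, 10, 5]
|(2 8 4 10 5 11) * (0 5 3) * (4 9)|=|(0 5 11 2 8 9 4 10 3)|=9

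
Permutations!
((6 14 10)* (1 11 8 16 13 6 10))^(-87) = [0, 13, 2, 3, 4, 5, 8, 7, 14, 9, 10, 6, 12, 11, 16, 15, 1] = (1 13 11 6 8 14 16)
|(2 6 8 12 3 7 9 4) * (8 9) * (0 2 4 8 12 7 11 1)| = |(0 2 6 9 8 7 12 3 11 1)| = 10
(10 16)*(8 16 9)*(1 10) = (1 10 9 8 16) = [0, 10, 2, 3, 4, 5, 6, 7, 16, 8, 9, 11, 12, 13, 14, 15, 1]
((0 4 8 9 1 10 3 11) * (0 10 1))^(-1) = [9, 1, 2, 10, 0, 5, 6, 7, 4, 8, 11, 3] = (0 9 8 4)(3 10 11)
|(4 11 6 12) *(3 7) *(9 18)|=4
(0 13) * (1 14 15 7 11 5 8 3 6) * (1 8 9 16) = [13, 14, 2, 6, 4, 9, 8, 11, 3, 16, 10, 5, 12, 0, 15, 7, 1] = (0 13)(1 14 15 7 11 5 9 16)(3 6 8)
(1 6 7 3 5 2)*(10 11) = [0, 6, 1, 5, 4, 2, 7, 3, 8, 9, 11, 10] = (1 6 7 3 5 2)(10 11)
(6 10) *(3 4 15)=(3 4 15)(6 10)=[0, 1, 2, 4, 15, 5, 10, 7, 8, 9, 6, 11, 12, 13, 14, 3]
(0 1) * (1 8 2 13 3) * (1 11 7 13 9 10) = (0 8 2 9 10 1)(3 11 7 13) = [8, 0, 9, 11, 4, 5, 6, 13, 2, 10, 1, 7, 12, 3]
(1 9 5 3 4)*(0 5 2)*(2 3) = [5, 9, 0, 4, 1, 2, 6, 7, 8, 3] = (0 5 2)(1 9 3 4)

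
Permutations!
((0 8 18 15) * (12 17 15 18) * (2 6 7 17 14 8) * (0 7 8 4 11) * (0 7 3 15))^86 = [4, 1, 11, 3, 6, 5, 7, 12, 17, 9, 10, 8, 0, 13, 2, 15, 16, 14, 18] = (18)(0 4 6 7 12)(2 11 8 17 14)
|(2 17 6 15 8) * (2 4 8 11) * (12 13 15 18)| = |(2 17 6 18 12 13 15 11)(4 8)| = 8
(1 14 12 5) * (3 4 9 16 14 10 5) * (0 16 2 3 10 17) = (0 16 14 12 10 5 1 17)(2 3 4 9) = [16, 17, 3, 4, 9, 1, 6, 7, 8, 2, 5, 11, 10, 13, 12, 15, 14, 0]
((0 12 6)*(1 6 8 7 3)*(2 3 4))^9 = (12) = [0, 1, 2, 3, 4, 5, 6, 7, 8, 9, 10, 11, 12]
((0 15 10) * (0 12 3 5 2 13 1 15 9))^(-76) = (1 3)(2 10)(5 15)(12 13) = [0, 3, 10, 1, 4, 15, 6, 7, 8, 9, 2, 11, 13, 12, 14, 5]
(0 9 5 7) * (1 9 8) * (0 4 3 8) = [0, 9, 2, 8, 3, 7, 6, 4, 1, 5] = (1 9 5 7 4 3 8)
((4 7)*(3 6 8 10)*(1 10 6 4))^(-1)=(1 7 4 3 10)(6 8)=[0, 7, 2, 10, 3, 5, 8, 4, 6, 9, 1]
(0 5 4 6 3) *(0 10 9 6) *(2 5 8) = (0 8 2 5 4)(3 10 9 6) = [8, 1, 5, 10, 0, 4, 3, 7, 2, 6, 9]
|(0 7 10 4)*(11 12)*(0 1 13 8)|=14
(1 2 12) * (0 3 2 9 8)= [3, 9, 12, 2, 4, 5, 6, 7, 0, 8, 10, 11, 1]= (0 3 2 12 1 9 8)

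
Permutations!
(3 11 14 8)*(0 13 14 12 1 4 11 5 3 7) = (0 13 14 8 7)(1 4 11 12)(3 5) = [13, 4, 2, 5, 11, 3, 6, 0, 7, 9, 10, 12, 1, 14, 8]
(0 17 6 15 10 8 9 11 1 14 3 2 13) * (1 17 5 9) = (0 5 9 11 17 6 15 10 8 1 14 3 2 13) = [5, 14, 13, 2, 4, 9, 15, 7, 1, 11, 8, 17, 12, 0, 3, 10, 16, 6]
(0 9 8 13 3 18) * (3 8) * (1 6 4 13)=(0 9 3 18)(1 6 4 13 8)=[9, 6, 2, 18, 13, 5, 4, 7, 1, 3, 10, 11, 12, 8, 14, 15, 16, 17, 0]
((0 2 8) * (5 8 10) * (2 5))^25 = (0 5 8)(2 10) = [5, 1, 10, 3, 4, 8, 6, 7, 0, 9, 2]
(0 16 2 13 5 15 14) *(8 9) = (0 16 2 13 5 15 14)(8 9) = [16, 1, 13, 3, 4, 15, 6, 7, 9, 8, 10, 11, 12, 5, 0, 14, 2]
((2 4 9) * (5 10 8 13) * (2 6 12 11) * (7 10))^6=(5 7 10 8 13)=[0, 1, 2, 3, 4, 7, 6, 10, 13, 9, 8, 11, 12, 5]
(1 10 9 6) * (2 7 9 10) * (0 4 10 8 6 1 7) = [4, 2, 0, 3, 10, 5, 7, 9, 6, 1, 8] = (0 4 10 8 6 7 9 1 2)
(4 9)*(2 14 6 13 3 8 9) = (2 14 6 13 3 8 9 4) = [0, 1, 14, 8, 2, 5, 13, 7, 9, 4, 10, 11, 12, 3, 6]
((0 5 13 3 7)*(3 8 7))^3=(0 8 5 7 13)=[8, 1, 2, 3, 4, 7, 6, 13, 5, 9, 10, 11, 12, 0]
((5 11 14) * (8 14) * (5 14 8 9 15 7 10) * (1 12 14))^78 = (15) = [0, 1, 2, 3, 4, 5, 6, 7, 8, 9, 10, 11, 12, 13, 14, 15]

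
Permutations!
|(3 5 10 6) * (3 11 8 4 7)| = |(3 5 10 6 11 8 4 7)| = 8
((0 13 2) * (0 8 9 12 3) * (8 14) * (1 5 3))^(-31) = (0 3 5 1 12 9 8 14 2 13) = [3, 12, 13, 5, 4, 1, 6, 7, 14, 8, 10, 11, 9, 0, 2]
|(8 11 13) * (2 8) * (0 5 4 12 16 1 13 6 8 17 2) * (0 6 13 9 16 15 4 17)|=12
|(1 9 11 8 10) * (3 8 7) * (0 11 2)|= |(0 11 7 3 8 10 1 9 2)|= 9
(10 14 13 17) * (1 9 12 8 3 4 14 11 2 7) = (1 9 12 8 3 4 14 13 17 10 11 2 7) = [0, 9, 7, 4, 14, 5, 6, 1, 3, 12, 11, 2, 8, 17, 13, 15, 16, 10]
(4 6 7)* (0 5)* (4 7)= [5, 1, 2, 3, 6, 0, 4, 7]= (7)(0 5)(4 6)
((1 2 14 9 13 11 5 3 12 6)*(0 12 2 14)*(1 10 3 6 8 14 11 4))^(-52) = [9, 10, 14, 8, 6, 2, 0, 7, 4, 11, 12, 3, 13, 5, 1] = (0 9 11 3 8 4 6)(1 10 12 13 5 2 14)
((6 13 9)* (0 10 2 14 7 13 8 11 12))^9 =(0 11 6 13 14 10 12 8 9 7 2) =[11, 1, 0, 3, 4, 5, 13, 2, 9, 7, 12, 6, 8, 14, 10]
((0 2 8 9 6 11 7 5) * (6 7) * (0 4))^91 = (6 11) = [0, 1, 2, 3, 4, 5, 11, 7, 8, 9, 10, 6]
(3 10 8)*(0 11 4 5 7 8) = [11, 1, 2, 10, 5, 7, 6, 8, 3, 9, 0, 4] = (0 11 4 5 7 8 3 10)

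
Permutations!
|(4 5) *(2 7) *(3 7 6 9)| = |(2 6 9 3 7)(4 5)| = 10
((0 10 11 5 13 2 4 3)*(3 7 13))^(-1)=(0 3 5 11 10)(2 13 7 4)=[3, 1, 13, 5, 2, 11, 6, 4, 8, 9, 0, 10, 12, 7]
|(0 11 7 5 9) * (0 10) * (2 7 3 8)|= 9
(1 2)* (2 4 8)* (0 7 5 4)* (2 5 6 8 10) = (0 7 6 8 5 4 10 2 1) = [7, 0, 1, 3, 10, 4, 8, 6, 5, 9, 2]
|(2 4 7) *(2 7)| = 2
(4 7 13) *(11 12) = (4 7 13)(11 12) = [0, 1, 2, 3, 7, 5, 6, 13, 8, 9, 10, 12, 11, 4]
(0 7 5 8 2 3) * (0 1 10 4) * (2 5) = (0 7 2 3 1 10 4)(5 8) = [7, 10, 3, 1, 0, 8, 6, 2, 5, 9, 4]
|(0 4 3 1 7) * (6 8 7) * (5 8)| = 8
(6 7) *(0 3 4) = [3, 1, 2, 4, 0, 5, 7, 6] = (0 3 4)(6 7)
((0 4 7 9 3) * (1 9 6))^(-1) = (0 3 9 1 6 7 4) = [3, 6, 2, 9, 0, 5, 7, 4, 8, 1]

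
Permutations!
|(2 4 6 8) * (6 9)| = 5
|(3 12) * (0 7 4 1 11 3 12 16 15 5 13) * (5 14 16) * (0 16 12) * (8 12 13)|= 36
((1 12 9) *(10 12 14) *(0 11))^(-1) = (0 11)(1 9 12 10 14) = [11, 9, 2, 3, 4, 5, 6, 7, 8, 12, 14, 0, 10, 13, 1]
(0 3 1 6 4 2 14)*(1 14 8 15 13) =[3, 6, 8, 14, 2, 5, 4, 7, 15, 9, 10, 11, 12, 1, 0, 13] =(0 3 14)(1 6 4 2 8 15 13)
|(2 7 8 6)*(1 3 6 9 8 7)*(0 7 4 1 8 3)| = 20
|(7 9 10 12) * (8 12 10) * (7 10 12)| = |(7 9 8)(10 12)| = 6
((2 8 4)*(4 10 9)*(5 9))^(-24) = [0, 1, 2, 3, 4, 5, 6, 7, 8, 9, 10] = (10)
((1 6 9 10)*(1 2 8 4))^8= (1 6 9 10 2 8 4)= [0, 6, 8, 3, 1, 5, 9, 7, 4, 10, 2]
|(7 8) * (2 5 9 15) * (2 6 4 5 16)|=10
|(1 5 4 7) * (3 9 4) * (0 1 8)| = 8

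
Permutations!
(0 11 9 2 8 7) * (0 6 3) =(0 11 9 2 8 7 6 3) =[11, 1, 8, 0, 4, 5, 3, 6, 7, 2, 10, 9]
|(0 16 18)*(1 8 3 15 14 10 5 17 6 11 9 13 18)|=|(0 16 1 8 3 15 14 10 5 17 6 11 9 13 18)|=15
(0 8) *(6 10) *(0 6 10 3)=[8, 1, 2, 0, 4, 5, 3, 7, 6, 9, 10]=(10)(0 8 6 3)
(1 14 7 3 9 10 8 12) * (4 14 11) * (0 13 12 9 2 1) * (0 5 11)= (0 13 12 5 11 4 14 7 3 2 1)(8 9 10)= [13, 0, 1, 2, 14, 11, 6, 3, 9, 10, 8, 4, 5, 12, 7]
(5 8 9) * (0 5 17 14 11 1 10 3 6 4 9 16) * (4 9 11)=(0 5 8 16)(1 10 3 6 9 17 14 4 11)=[5, 10, 2, 6, 11, 8, 9, 7, 16, 17, 3, 1, 12, 13, 4, 15, 0, 14]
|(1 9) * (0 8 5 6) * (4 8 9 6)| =|(0 9 1 6)(4 8 5)| =12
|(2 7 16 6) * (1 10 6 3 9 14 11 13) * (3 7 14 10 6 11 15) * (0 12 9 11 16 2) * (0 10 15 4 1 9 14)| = 10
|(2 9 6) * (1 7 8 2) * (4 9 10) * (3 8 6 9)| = |(1 7 6)(2 10 4 3 8)| = 15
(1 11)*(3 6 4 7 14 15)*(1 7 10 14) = (1 11 7)(3 6 4 10 14 15) = [0, 11, 2, 6, 10, 5, 4, 1, 8, 9, 14, 7, 12, 13, 15, 3]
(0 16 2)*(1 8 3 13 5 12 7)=(0 16 2)(1 8 3 13 5 12 7)=[16, 8, 0, 13, 4, 12, 6, 1, 3, 9, 10, 11, 7, 5, 14, 15, 2]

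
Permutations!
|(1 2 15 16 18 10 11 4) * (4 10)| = 6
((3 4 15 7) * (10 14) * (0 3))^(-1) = [7, 1, 2, 0, 3, 5, 6, 15, 8, 9, 14, 11, 12, 13, 10, 4] = (0 7 15 4 3)(10 14)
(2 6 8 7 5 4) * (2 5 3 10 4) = [0, 1, 6, 10, 5, 2, 8, 3, 7, 9, 4] = (2 6 8 7 3 10 4 5)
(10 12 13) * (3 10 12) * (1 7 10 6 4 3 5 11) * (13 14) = [0, 7, 2, 6, 3, 11, 4, 10, 8, 9, 5, 1, 14, 12, 13] = (1 7 10 5 11)(3 6 4)(12 14 13)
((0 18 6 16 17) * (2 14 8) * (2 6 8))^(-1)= [17, 1, 14, 3, 4, 5, 8, 7, 18, 9, 10, 11, 12, 13, 2, 15, 6, 16, 0]= (0 17 16 6 8 18)(2 14)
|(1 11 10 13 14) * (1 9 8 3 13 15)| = 20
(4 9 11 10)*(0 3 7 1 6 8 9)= (0 3 7 1 6 8 9 11 10 4)= [3, 6, 2, 7, 0, 5, 8, 1, 9, 11, 4, 10]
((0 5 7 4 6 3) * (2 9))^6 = (9) = [0, 1, 2, 3, 4, 5, 6, 7, 8, 9]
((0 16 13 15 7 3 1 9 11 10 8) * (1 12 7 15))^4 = (0 9)(1 8)(3 12 7)(10 13)(11 16) = [9, 8, 2, 12, 4, 5, 6, 3, 1, 0, 13, 16, 7, 10, 14, 15, 11]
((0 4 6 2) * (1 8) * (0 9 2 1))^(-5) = (2 9) = [0, 1, 9, 3, 4, 5, 6, 7, 8, 2]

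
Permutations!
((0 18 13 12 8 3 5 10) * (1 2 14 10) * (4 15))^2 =(0 13 8 5 2 10 18 12 3 1 14) =[13, 14, 10, 1, 4, 2, 6, 7, 5, 9, 18, 11, 3, 8, 0, 15, 16, 17, 12]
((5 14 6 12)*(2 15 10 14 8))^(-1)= [0, 1, 8, 3, 4, 12, 14, 7, 5, 9, 15, 11, 6, 13, 10, 2]= (2 8 5 12 6 14 10 15)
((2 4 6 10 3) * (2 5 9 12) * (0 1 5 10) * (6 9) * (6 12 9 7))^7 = [6, 0, 12, 10, 2, 1, 7, 4, 8, 9, 3, 11, 5] = (0 6 7 4 2 12 5 1)(3 10)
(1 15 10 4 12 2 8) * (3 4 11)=(1 15 10 11 3 4 12 2 8)=[0, 15, 8, 4, 12, 5, 6, 7, 1, 9, 11, 3, 2, 13, 14, 10]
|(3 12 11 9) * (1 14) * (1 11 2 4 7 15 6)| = |(1 14 11 9 3 12 2 4 7 15 6)| = 11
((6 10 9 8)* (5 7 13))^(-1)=[0, 1, 2, 3, 4, 13, 8, 5, 9, 10, 6, 11, 12, 7]=(5 13 7)(6 8 9 10)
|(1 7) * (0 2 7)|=4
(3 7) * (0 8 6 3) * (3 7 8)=(0 3 8 6 7)=[3, 1, 2, 8, 4, 5, 7, 0, 6]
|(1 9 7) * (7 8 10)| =5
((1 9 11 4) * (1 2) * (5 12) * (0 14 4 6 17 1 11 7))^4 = (0 11 9 4 17)(1 14 6 7 2) = [11, 14, 1, 3, 17, 5, 7, 2, 8, 4, 10, 9, 12, 13, 6, 15, 16, 0]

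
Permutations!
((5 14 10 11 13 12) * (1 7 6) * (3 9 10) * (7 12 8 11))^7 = (1 7 9 14 12 6 10 3 5)(8 11 13) = [0, 7, 2, 5, 4, 1, 10, 9, 11, 14, 3, 13, 6, 8, 12]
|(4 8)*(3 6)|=|(3 6)(4 8)|=2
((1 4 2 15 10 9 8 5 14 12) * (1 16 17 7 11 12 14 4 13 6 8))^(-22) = (1 10 2 5 6)(4 8 13 9 15)(7 16 11 17 12) = [0, 10, 5, 3, 8, 6, 1, 16, 13, 15, 2, 17, 7, 9, 14, 4, 11, 12]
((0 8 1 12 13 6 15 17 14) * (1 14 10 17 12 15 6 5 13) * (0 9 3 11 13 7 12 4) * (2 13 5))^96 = (17) = [0, 1, 2, 3, 4, 5, 6, 7, 8, 9, 10, 11, 12, 13, 14, 15, 16, 17]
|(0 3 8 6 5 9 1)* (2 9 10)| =9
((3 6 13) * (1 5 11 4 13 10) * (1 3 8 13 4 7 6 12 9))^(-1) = (1 9 12 3 10 6 7 11 5)(8 13) = [0, 9, 2, 10, 4, 1, 7, 11, 13, 12, 6, 5, 3, 8]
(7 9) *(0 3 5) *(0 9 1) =(0 3 5 9 7 1) =[3, 0, 2, 5, 4, 9, 6, 1, 8, 7]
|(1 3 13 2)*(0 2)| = |(0 2 1 3 13)| = 5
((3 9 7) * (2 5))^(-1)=(2 5)(3 7 9)=[0, 1, 5, 7, 4, 2, 6, 9, 8, 3]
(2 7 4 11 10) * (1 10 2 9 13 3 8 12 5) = (1 10 9 13 3 8 12 5)(2 7 4 11) = [0, 10, 7, 8, 11, 1, 6, 4, 12, 13, 9, 2, 5, 3]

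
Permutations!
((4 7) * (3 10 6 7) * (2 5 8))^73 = [0, 1, 5, 7, 6, 8, 3, 10, 2, 9, 4] = (2 5 8)(3 7 10 4 6)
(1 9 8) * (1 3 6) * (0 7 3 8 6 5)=(0 7 3 5)(1 9 6)=[7, 9, 2, 5, 4, 0, 1, 3, 8, 6]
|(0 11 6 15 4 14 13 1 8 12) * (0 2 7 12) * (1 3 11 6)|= |(0 6 15 4 14 13 3 11 1 8)(2 7 12)|= 30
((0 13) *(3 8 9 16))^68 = (16) = [0, 1, 2, 3, 4, 5, 6, 7, 8, 9, 10, 11, 12, 13, 14, 15, 16]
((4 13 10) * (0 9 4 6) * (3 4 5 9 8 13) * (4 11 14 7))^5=(14)(5 9)=[0, 1, 2, 3, 4, 9, 6, 7, 8, 5, 10, 11, 12, 13, 14]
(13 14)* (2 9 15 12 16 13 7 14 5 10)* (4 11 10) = [0, 1, 9, 3, 11, 4, 6, 14, 8, 15, 2, 10, 16, 5, 7, 12, 13] = (2 9 15 12 16 13 5 4 11 10)(7 14)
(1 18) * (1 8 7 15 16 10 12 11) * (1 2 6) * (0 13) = (0 13)(1 18 8 7 15 16 10 12 11 2 6) = [13, 18, 6, 3, 4, 5, 1, 15, 7, 9, 12, 2, 11, 0, 14, 16, 10, 17, 8]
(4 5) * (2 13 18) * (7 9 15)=(2 13 18)(4 5)(7 9 15)=[0, 1, 13, 3, 5, 4, 6, 9, 8, 15, 10, 11, 12, 18, 14, 7, 16, 17, 2]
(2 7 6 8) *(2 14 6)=(2 7)(6 8 14)=[0, 1, 7, 3, 4, 5, 8, 2, 14, 9, 10, 11, 12, 13, 6]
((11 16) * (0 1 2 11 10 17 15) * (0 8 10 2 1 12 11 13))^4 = (17)(0 2 11)(12 13 16) = [2, 1, 11, 3, 4, 5, 6, 7, 8, 9, 10, 0, 13, 16, 14, 15, 12, 17]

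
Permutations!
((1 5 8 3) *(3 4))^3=(1 4 5 3 8)=[0, 4, 2, 8, 5, 3, 6, 7, 1]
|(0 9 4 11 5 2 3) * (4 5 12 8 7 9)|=10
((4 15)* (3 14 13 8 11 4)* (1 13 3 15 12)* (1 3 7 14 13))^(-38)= [0, 1, 2, 4, 8, 5, 6, 7, 3, 9, 10, 13, 11, 12, 14, 15]= (15)(3 4 8)(11 13 12)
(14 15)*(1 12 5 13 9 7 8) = [0, 12, 2, 3, 4, 13, 6, 8, 1, 7, 10, 11, 5, 9, 15, 14] = (1 12 5 13 9 7 8)(14 15)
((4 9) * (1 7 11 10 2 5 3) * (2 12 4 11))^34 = (1 3 5 2 7)(4 12 10 11 9) = [0, 3, 7, 5, 12, 2, 6, 1, 8, 4, 11, 9, 10]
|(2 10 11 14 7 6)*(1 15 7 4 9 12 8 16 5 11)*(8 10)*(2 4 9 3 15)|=|(1 2 8 16 5 11 14 9 12 10)(3 15 7 6 4)|=10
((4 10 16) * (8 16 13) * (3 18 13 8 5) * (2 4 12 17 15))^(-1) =(2 15 17 12 16 8 10 4)(3 5 13 18) =[0, 1, 15, 5, 2, 13, 6, 7, 10, 9, 4, 11, 16, 18, 14, 17, 8, 12, 3]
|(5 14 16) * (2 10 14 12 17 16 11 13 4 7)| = |(2 10 14 11 13 4 7)(5 12 17 16)| = 28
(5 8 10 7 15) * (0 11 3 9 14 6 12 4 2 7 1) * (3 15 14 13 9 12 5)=(0 11 15 3 12 4 2 7 14 6 5 8 10 1)(9 13)=[11, 0, 7, 12, 2, 8, 5, 14, 10, 13, 1, 15, 4, 9, 6, 3]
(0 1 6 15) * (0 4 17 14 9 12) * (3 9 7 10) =(0 1 6 15 4 17 14 7 10 3 9 12) =[1, 6, 2, 9, 17, 5, 15, 10, 8, 12, 3, 11, 0, 13, 7, 4, 16, 14]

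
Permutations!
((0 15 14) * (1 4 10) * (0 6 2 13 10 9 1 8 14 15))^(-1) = [0, 9, 6, 3, 1, 5, 14, 7, 10, 4, 13, 11, 12, 2, 8, 15] = (15)(1 9 4)(2 6 14 8 10 13)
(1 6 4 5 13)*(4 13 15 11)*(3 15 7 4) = (1 6 13)(3 15 11)(4 5 7) = [0, 6, 2, 15, 5, 7, 13, 4, 8, 9, 10, 3, 12, 1, 14, 11]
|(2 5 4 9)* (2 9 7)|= 4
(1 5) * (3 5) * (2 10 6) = (1 3 5)(2 10 6) = [0, 3, 10, 5, 4, 1, 2, 7, 8, 9, 6]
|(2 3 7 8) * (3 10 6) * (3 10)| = 4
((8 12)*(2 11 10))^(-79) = (2 10 11)(8 12) = [0, 1, 10, 3, 4, 5, 6, 7, 12, 9, 11, 2, 8]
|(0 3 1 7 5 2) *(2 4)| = 7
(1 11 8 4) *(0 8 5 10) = [8, 11, 2, 3, 1, 10, 6, 7, 4, 9, 0, 5] = (0 8 4 1 11 5 10)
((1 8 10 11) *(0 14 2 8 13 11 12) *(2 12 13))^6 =(14) =[0, 1, 2, 3, 4, 5, 6, 7, 8, 9, 10, 11, 12, 13, 14]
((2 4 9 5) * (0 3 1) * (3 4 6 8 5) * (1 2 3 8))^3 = (0 8 2)(1 9 3)(4 5 6) = [8, 9, 0, 1, 5, 6, 4, 7, 2, 3]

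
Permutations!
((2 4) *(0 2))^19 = [2, 1, 4, 3, 0] = (0 2 4)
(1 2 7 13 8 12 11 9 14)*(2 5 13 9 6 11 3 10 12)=[0, 5, 7, 10, 4, 13, 11, 9, 2, 14, 12, 6, 3, 8, 1]=(1 5 13 8 2 7 9 14)(3 10 12)(6 11)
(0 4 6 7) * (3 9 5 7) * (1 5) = (0 4 6 3 9 1 5 7) = [4, 5, 2, 9, 6, 7, 3, 0, 8, 1]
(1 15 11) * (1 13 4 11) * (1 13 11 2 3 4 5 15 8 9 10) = [0, 8, 3, 4, 2, 15, 6, 7, 9, 10, 1, 11, 12, 5, 14, 13] = (1 8 9 10)(2 3 4)(5 15 13)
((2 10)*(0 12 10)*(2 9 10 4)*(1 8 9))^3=[2, 10, 4, 3, 12, 5, 6, 7, 1, 8, 9, 11, 0]=(0 2 4 12)(1 10 9 8)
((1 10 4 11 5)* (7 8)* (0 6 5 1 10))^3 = (0 10 1 5 11 6 4)(7 8) = [10, 5, 2, 3, 0, 11, 4, 8, 7, 9, 1, 6]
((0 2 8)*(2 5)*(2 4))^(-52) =(0 2 5 8 4) =[2, 1, 5, 3, 0, 8, 6, 7, 4]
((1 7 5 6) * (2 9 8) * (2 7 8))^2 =[0, 7, 2, 3, 4, 1, 8, 6, 5, 9] =(9)(1 7 6 8 5)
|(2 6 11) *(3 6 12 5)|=|(2 12 5 3 6 11)|=6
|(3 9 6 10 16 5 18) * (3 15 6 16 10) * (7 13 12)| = 21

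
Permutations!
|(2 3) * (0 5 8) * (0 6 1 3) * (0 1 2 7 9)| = |(0 5 8 6 2 1 3 7 9)| = 9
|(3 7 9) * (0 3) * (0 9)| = |(9)(0 3 7)| = 3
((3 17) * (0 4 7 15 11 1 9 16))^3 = [15, 0, 2, 17, 11, 5, 6, 1, 8, 4, 10, 16, 12, 13, 14, 9, 7, 3] = (0 15 9 4 11 16 7 1)(3 17)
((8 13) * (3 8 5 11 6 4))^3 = [0, 1, 2, 5, 13, 4, 8, 7, 11, 9, 10, 3, 12, 6] = (3 5 4 13 6 8 11)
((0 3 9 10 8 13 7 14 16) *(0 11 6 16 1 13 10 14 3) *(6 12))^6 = [0, 1, 2, 3, 4, 5, 11, 7, 8, 9, 10, 6, 16, 13, 14, 15, 12] = (6 11)(12 16)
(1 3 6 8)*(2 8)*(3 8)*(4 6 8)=(1 4 6 2 3 8)=[0, 4, 3, 8, 6, 5, 2, 7, 1]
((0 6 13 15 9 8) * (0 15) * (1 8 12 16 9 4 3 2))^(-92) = (0 6 13)(1 3 15)(2 4 8)(9 12 16) = [6, 3, 4, 15, 8, 5, 13, 7, 2, 12, 10, 11, 16, 0, 14, 1, 9]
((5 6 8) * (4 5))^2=(4 6)(5 8)=[0, 1, 2, 3, 6, 8, 4, 7, 5]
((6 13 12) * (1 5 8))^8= (1 8 5)(6 12 13)= [0, 8, 2, 3, 4, 1, 12, 7, 5, 9, 10, 11, 13, 6]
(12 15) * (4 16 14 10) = (4 16 14 10)(12 15) = [0, 1, 2, 3, 16, 5, 6, 7, 8, 9, 4, 11, 15, 13, 10, 12, 14]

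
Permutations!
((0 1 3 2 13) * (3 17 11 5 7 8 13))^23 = (0 13 8 7 5 11 17 1)(2 3) = [13, 0, 3, 2, 4, 11, 6, 5, 7, 9, 10, 17, 12, 8, 14, 15, 16, 1]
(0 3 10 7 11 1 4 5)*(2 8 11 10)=(0 3 2 8 11 1 4 5)(7 10)=[3, 4, 8, 2, 5, 0, 6, 10, 11, 9, 7, 1]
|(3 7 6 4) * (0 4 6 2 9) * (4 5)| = |(0 5 4 3 7 2 9)| = 7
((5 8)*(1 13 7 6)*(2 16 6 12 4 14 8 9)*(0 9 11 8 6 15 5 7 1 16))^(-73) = [2, 13, 9, 3, 8, 6, 12, 5, 15, 0, 10, 16, 11, 1, 7, 14, 4] = (0 2 9)(1 13)(4 8 15 14 7 5 6 12 11 16)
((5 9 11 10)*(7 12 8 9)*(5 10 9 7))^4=(7 12 8)=[0, 1, 2, 3, 4, 5, 6, 12, 7, 9, 10, 11, 8]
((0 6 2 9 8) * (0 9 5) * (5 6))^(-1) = (0 5)(2 6)(8 9) = [5, 1, 6, 3, 4, 0, 2, 7, 9, 8]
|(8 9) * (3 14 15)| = 6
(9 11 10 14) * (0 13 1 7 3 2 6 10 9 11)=(0 13 1 7 3 2 6 10 14 11 9)=[13, 7, 6, 2, 4, 5, 10, 3, 8, 0, 14, 9, 12, 1, 11]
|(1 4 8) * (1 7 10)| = |(1 4 8 7 10)| = 5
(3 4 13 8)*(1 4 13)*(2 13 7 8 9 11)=(1 4)(2 13 9 11)(3 7 8)=[0, 4, 13, 7, 1, 5, 6, 8, 3, 11, 10, 2, 12, 9]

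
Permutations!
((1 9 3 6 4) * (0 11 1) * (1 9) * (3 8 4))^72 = (0 9 4 11 8) = [9, 1, 2, 3, 11, 5, 6, 7, 0, 4, 10, 8]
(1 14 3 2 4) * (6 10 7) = (1 14 3 2 4)(6 10 7) = [0, 14, 4, 2, 1, 5, 10, 6, 8, 9, 7, 11, 12, 13, 3]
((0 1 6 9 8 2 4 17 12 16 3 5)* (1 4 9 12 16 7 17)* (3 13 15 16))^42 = [17, 5, 2, 12, 3, 7, 0, 1, 8, 9, 10, 11, 4, 13, 14, 15, 16, 6] = (0 17 6)(1 5 7)(3 12 4)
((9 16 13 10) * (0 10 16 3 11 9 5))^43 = (0 10 5)(3 11 9)(13 16) = [10, 1, 2, 11, 4, 0, 6, 7, 8, 3, 5, 9, 12, 16, 14, 15, 13]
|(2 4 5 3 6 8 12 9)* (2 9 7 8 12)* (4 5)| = |(2 5 3 6 12 7 8)| = 7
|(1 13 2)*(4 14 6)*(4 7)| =|(1 13 2)(4 14 6 7)| =12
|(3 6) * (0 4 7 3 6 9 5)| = |(0 4 7 3 9 5)| = 6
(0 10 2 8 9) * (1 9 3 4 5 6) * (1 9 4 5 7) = (0 10 2 8 3 5 6 9)(1 4 7) = [10, 4, 8, 5, 7, 6, 9, 1, 3, 0, 2]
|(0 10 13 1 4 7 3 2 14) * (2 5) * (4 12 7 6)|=|(0 10 13 1 12 7 3 5 2 14)(4 6)|=10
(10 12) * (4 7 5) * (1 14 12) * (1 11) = (1 14 12 10 11)(4 7 5) = [0, 14, 2, 3, 7, 4, 6, 5, 8, 9, 11, 1, 10, 13, 12]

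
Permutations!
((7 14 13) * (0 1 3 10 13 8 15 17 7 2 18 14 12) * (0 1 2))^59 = [7, 14, 12, 8, 4, 5, 6, 2, 10, 9, 15, 11, 18, 17, 3, 13, 16, 0, 1] = (0 7 2 12 18 1 14 3 8 10 15 13 17)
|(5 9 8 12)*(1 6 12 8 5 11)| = 4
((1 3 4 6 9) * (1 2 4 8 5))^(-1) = (1 5 8 3)(2 9 6 4) = [0, 5, 9, 1, 2, 8, 4, 7, 3, 6]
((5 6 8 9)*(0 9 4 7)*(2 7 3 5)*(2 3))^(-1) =(0 7 2 4 8 6 5 3 9) =[7, 1, 4, 9, 8, 3, 5, 2, 6, 0]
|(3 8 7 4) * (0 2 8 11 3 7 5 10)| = 10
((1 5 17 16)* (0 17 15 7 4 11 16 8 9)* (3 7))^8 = (17) = [0, 1, 2, 3, 4, 5, 6, 7, 8, 9, 10, 11, 12, 13, 14, 15, 16, 17]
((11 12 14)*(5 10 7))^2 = (5 7 10)(11 14 12) = [0, 1, 2, 3, 4, 7, 6, 10, 8, 9, 5, 14, 11, 13, 12]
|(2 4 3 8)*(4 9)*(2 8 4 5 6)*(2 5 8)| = 6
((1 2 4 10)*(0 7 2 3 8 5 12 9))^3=(0 4 3 12 7 10 8 9 2 1 5)=[4, 5, 1, 12, 3, 0, 6, 10, 9, 2, 8, 11, 7]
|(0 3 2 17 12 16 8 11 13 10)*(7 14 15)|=30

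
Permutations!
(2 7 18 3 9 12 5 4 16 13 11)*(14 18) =(2 7 14 18 3 9 12 5 4 16 13 11) =[0, 1, 7, 9, 16, 4, 6, 14, 8, 12, 10, 2, 5, 11, 18, 15, 13, 17, 3]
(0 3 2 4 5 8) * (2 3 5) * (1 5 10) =(0 10 1 5 8)(2 4) =[10, 5, 4, 3, 2, 8, 6, 7, 0, 9, 1]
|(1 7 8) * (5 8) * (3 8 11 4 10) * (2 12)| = 8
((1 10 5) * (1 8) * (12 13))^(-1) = [0, 8, 2, 3, 4, 10, 6, 7, 5, 9, 1, 11, 13, 12] = (1 8 5 10)(12 13)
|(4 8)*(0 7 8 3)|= |(0 7 8 4 3)|= 5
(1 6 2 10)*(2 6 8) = (1 8 2 10) = [0, 8, 10, 3, 4, 5, 6, 7, 2, 9, 1]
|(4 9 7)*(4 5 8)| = 5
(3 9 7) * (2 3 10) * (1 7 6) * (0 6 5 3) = (0 6 1 7 10 2)(3 9 5) = [6, 7, 0, 9, 4, 3, 1, 10, 8, 5, 2]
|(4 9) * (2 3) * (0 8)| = |(0 8)(2 3)(4 9)| = 2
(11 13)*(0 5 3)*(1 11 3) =(0 5 1 11 13 3) =[5, 11, 2, 0, 4, 1, 6, 7, 8, 9, 10, 13, 12, 3]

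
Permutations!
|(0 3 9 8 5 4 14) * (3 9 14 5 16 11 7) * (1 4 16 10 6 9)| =36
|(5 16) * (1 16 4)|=4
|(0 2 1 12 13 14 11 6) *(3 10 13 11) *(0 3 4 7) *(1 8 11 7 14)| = |(0 2 8 11 6 3 10 13 1 12 7)(4 14)| = 22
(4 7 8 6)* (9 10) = [0, 1, 2, 3, 7, 5, 4, 8, 6, 10, 9] = (4 7 8 6)(9 10)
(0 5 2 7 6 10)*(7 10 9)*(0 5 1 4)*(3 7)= [1, 4, 10, 7, 0, 2, 9, 6, 8, 3, 5]= (0 1 4)(2 10 5)(3 7 6 9)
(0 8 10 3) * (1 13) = [8, 13, 2, 0, 4, 5, 6, 7, 10, 9, 3, 11, 12, 1] = (0 8 10 3)(1 13)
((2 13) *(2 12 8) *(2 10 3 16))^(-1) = (2 16 3 10 8 12 13) = [0, 1, 16, 10, 4, 5, 6, 7, 12, 9, 8, 11, 13, 2, 14, 15, 3]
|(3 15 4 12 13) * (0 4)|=|(0 4 12 13 3 15)|=6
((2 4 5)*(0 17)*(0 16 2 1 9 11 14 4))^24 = (17) = [0, 1, 2, 3, 4, 5, 6, 7, 8, 9, 10, 11, 12, 13, 14, 15, 16, 17]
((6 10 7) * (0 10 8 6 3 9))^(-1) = [9, 1, 2, 7, 4, 5, 8, 10, 6, 3, 0] = (0 9 3 7 10)(6 8)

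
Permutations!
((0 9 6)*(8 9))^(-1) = (0 6 9 8) = [6, 1, 2, 3, 4, 5, 9, 7, 0, 8]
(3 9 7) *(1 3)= (1 3 9 7)= [0, 3, 2, 9, 4, 5, 6, 1, 8, 7]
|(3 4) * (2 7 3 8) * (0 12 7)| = 7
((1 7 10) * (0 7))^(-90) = (0 10)(1 7) = [10, 7, 2, 3, 4, 5, 6, 1, 8, 9, 0]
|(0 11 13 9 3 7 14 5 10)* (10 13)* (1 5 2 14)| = |(0 11 10)(1 5 13 9 3 7)(2 14)| = 6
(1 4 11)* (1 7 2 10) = [0, 4, 10, 3, 11, 5, 6, 2, 8, 9, 1, 7] = (1 4 11 7 2 10)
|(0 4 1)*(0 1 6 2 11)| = 5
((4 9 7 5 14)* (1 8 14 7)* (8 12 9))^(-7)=[0, 9, 2, 3, 14, 7, 6, 5, 4, 12, 10, 11, 1, 13, 8]=(1 9 12)(4 14 8)(5 7)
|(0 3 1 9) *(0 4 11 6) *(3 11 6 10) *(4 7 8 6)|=9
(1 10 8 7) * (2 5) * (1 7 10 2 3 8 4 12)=[0, 2, 5, 8, 12, 3, 6, 7, 10, 9, 4, 11, 1]=(1 2 5 3 8 10 4 12)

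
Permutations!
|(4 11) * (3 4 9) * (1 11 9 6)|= |(1 11 6)(3 4 9)|= 3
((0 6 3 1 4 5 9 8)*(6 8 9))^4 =[0, 3, 2, 6, 1, 4, 5, 7, 8, 9] =(9)(1 3 6 5 4)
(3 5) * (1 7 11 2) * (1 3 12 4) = (1 7 11 2 3 5 12 4) = [0, 7, 3, 5, 1, 12, 6, 11, 8, 9, 10, 2, 4]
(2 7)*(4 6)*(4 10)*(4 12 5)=(2 7)(4 6 10 12 5)=[0, 1, 7, 3, 6, 4, 10, 2, 8, 9, 12, 11, 5]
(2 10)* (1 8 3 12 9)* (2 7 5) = (1 8 3 12 9)(2 10 7 5) = [0, 8, 10, 12, 4, 2, 6, 5, 3, 1, 7, 11, 9]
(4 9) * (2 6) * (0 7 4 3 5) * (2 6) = [7, 1, 2, 5, 9, 0, 6, 4, 8, 3] = (0 7 4 9 3 5)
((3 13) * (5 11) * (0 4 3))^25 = [4, 1, 2, 13, 3, 11, 6, 7, 8, 9, 10, 5, 12, 0] = (0 4 3 13)(5 11)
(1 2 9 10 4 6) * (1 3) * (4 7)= (1 2 9 10 7 4 6 3)= [0, 2, 9, 1, 6, 5, 3, 4, 8, 10, 7]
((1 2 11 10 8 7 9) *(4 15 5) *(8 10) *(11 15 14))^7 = (1 8 4 2 7 14 15 9 11 5) = [0, 8, 7, 3, 2, 1, 6, 14, 4, 11, 10, 5, 12, 13, 15, 9]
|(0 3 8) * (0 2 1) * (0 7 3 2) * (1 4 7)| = 6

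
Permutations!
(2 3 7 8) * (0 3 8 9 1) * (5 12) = (0 3 7 9 1)(2 8)(5 12) = [3, 0, 8, 7, 4, 12, 6, 9, 2, 1, 10, 11, 5]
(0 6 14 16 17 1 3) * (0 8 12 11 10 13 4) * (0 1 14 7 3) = (0 6 7 3 8 12 11 10 13 4 1)(14 16 17) = [6, 0, 2, 8, 1, 5, 7, 3, 12, 9, 13, 10, 11, 4, 16, 15, 17, 14]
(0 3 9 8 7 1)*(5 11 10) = (0 3 9 8 7 1)(5 11 10) = [3, 0, 2, 9, 4, 11, 6, 1, 7, 8, 5, 10]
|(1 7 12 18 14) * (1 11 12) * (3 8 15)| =12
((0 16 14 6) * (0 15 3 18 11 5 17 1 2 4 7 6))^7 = (0 16 14)(1 18 7 17 3 4 5 15 2 11 6) = [16, 18, 11, 4, 5, 15, 1, 17, 8, 9, 10, 6, 12, 13, 0, 2, 14, 3, 7]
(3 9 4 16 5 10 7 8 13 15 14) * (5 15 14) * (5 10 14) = (3 9 4 16 15 10 7 8 13 5 14) = [0, 1, 2, 9, 16, 14, 6, 8, 13, 4, 7, 11, 12, 5, 3, 10, 15]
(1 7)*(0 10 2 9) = [10, 7, 9, 3, 4, 5, 6, 1, 8, 0, 2] = (0 10 2 9)(1 7)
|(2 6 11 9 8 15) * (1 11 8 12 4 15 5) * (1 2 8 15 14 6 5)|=|(1 11 9 12 4 14 6 15 8)(2 5)|=18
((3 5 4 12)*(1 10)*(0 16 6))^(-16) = [6, 1, 2, 3, 4, 5, 16, 7, 8, 9, 10, 11, 12, 13, 14, 15, 0] = (0 6 16)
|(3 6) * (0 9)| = |(0 9)(3 6)| = 2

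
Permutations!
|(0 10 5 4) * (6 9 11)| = |(0 10 5 4)(6 9 11)| = 12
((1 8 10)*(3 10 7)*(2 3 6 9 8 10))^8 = (10) = [0, 1, 2, 3, 4, 5, 6, 7, 8, 9, 10]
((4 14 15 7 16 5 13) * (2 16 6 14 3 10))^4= [0, 1, 4, 5, 16, 10, 6, 7, 8, 9, 13, 11, 12, 2, 14, 15, 3]= (2 4 16 3 5 10 13)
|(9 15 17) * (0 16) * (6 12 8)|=|(0 16)(6 12 8)(9 15 17)|=6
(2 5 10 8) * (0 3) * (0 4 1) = (0 3 4 1)(2 5 10 8) = [3, 0, 5, 4, 1, 10, 6, 7, 2, 9, 8]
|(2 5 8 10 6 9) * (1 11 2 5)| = |(1 11 2)(5 8 10 6 9)| = 15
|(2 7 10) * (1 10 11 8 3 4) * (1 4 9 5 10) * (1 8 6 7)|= |(1 8 3 9 5 10 2)(6 7 11)|= 21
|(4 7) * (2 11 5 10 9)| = |(2 11 5 10 9)(4 7)| = 10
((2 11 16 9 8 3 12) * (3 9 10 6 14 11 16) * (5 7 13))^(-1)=(2 12 3 11 14 6 10 16)(5 13 7)(8 9)=[0, 1, 12, 11, 4, 13, 10, 5, 9, 8, 16, 14, 3, 7, 6, 15, 2]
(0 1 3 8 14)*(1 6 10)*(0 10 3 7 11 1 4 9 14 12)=[6, 7, 2, 8, 9, 5, 3, 11, 12, 14, 4, 1, 0, 13, 10]=(0 6 3 8 12)(1 7 11)(4 9 14 10)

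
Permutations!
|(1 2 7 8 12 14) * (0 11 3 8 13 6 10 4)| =13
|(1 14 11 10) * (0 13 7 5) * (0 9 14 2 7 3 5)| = |(0 13 3 5 9 14 11 10 1 2 7)| = 11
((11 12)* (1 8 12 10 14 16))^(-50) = [0, 16, 2, 3, 4, 5, 6, 7, 1, 9, 11, 12, 8, 13, 10, 15, 14] = (1 16 14 10 11 12 8)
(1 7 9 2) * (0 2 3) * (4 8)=(0 2 1 7 9 3)(4 8)=[2, 7, 1, 0, 8, 5, 6, 9, 4, 3]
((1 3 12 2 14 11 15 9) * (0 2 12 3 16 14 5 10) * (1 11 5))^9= (0 1 14 10 2 16 5)= [1, 14, 16, 3, 4, 0, 6, 7, 8, 9, 2, 11, 12, 13, 10, 15, 5]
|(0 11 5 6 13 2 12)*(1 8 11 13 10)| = |(0 13 2 12)(1 8 11 5 6 10)| = 12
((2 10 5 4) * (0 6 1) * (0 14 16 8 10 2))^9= (16)= [0, 1, 2, 3, 4, 5, 6, 7, 8, 9, 10, 11, 12, 13, 14, 15, 16]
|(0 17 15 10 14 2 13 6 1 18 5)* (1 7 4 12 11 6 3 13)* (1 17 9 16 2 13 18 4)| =|(0 9 16 2 17 15 10 14 13 3 18 5)(1 4 12 11 6 7)| =12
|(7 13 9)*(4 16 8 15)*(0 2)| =12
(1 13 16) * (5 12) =(1 13 16)(5 12) =[0, 13, 2, 3, 4, 12, 6, 7, 8, 9, 10, 11, 5, 16, 14, 15, 1]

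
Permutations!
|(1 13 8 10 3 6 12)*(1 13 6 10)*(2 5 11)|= 30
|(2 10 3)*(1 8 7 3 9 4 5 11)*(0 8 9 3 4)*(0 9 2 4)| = |(0 8 7)(1 2 10 3 4 5 11)| = 21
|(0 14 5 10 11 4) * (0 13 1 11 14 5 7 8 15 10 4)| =30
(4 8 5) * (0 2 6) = (0 2 6)(4 8 5) = [2, 1, 6, 3, 8, 4, 0, 7, 5]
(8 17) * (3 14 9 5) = [0, 1, 2, 14, 4, 3, 6, 7, 17, 5, 10, 11, 12, 13, 9, 15, 16, 8] = (3 14 9 5)(8 17)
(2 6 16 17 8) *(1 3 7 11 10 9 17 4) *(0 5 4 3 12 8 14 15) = (0 5 4 1 12 8 2 6 16 3 7 11 10 9 17 14 15) = [5, 12, 6, 7, 1, 4, 16, 11, 2, 17, 9, 10, 8, 13, 15, 0, 3, 14]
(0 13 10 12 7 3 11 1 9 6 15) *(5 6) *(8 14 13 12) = [12, 9, 2, 11, 4, 6, 15, 3, 14, 5, 8, 1, 7, 10, 13, 0] = (0 12 7 3 11 1 9 5 6 15)(8 14 13 10)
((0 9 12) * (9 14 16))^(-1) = [12, 1, 2, 3, 4, 5, 6, 7, 8, 16, 10, 11, 9, 13, 0, 15, 14] = (0 12 9 16 14)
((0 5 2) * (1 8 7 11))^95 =(0 2 5)(1 11 7 8) =[2, 11, 5, 3, 4, 0, 6, 8, 1, 9, 10, 7]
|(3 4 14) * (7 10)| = 6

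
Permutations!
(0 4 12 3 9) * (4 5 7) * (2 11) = [5, 1, 11, 9, 12, 7, 6, 4, 8, 0, 10, 2, 3] = (0 5 7 4 12 3 9)(2 11)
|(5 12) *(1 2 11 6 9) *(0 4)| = 10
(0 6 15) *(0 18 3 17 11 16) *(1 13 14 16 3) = (0 6 15 18 1 13 14 16)(3 17 11) = [6, 13, 2, 17, 4, 5, 15, 7, 8, 9, 10, 3, 12, 14, 16, 18, 0, 11, 1]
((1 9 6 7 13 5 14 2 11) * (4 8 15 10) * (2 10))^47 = (1 4 7 2 14 9 8 13 11 10 6 15 5) = [0, 4, 14, 3, 7, 1, 15, 2, 13, 8, 6, 10, 12, 11, 9, 5]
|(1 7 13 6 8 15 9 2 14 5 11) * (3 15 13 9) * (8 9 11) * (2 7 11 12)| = 18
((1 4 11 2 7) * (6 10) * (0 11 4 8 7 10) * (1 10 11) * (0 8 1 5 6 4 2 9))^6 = (0 4 6 11 7)(2 8 9 10 5) = [4, 1, 8, 3, 6, 2, 11, 0, 9, 10, 5, 7]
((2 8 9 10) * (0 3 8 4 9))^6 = [0, 1, 9, 3, 10, 5, 6, 7, 8, 2, 4] = (2 9)(4 10)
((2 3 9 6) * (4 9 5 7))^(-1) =(2 6 9 4 7 5 3) =[0, 1, 6, 2, 7, 3, 9, 5, 8, 4]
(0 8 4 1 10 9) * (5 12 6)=[8, 10, 2, 3, 1, 12, 5, 7, 4, 0, 9, 11, 6]=(0 8 4 1 10 9)(5 12 6)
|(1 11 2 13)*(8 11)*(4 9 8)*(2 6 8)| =15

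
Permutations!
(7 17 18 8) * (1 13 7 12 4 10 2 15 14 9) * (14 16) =(1 13 7 17 18 8 12 4 10 2 15 16 14 9) =[0, 13, 15, 3, 10, 5, 6, 17, 12, 1, 2, 11, 4, 7, 9, 16, 14, 18, 8]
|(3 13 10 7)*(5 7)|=|(3 13 10 5 7)|=5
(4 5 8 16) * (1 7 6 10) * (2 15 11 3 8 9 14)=(1 7 6 10)(2 15 11 3 8 16 4 5 9 14)=[0, 7, 15, 8, 5, 9, 10, 6, 16, 14, 1, 3, 12, 13, 2, 11, 4]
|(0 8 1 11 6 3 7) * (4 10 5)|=21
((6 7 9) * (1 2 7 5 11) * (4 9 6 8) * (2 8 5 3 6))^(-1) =(1 11 5 9 4 8)(2 7)(3 6) =[0, 11, 7, 6, 8, 9, 3, 2, 1, 4, 10, 5]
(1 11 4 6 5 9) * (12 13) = (1 11 4 6 5 9)(12 13) = [0, 11, 2, 3, 6, 9, 5, 7, 8, 1, 10, 4, 13, 12]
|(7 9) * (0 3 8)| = |(0 3 8)(7 9)| = 6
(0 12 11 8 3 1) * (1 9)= (0 12 11 8 3 9 1)= [12, 0, 2, 9, 4, 5, 6, 7, 3, 1, 10, 8, 11]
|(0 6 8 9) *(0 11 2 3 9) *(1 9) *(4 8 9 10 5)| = 11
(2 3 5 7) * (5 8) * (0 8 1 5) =(0 8)(1 5 7 2 3) =[8, 5, 3, 1, 4, 7, 6, 2, 0]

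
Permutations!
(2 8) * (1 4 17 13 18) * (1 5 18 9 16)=[0, 4, 8, 3, 17, 18, 6, 7, 2, 16, 10, 11, 12, 9, 14, 15, 1, 13, 5]=(1 4 17 13 9 16)(2 8)(5 18)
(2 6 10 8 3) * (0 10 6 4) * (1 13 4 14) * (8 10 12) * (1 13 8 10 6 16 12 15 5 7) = [15, 8, 14, 2, 0, 7, 16, 1, 3, 9, 6, 11, 10, 4, 13, 5, 12] = (0 15 5 7 1 8 3 2 14 13 4)(6 16 12 10)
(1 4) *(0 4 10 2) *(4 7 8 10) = (0 7 8 10 2)(1 4) = [7, 4, 0, 3, 1, 5, 6, 8, 10, 9, 2]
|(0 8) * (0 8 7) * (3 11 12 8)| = |(0 7)(3 11 12 8)| = 4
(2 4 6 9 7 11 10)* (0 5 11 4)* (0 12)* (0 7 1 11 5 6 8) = [6, 11, 12, 3, 8, 5, 9, 4, 0, 1, 2, 10, 7] = (0 6 9 1 11 10 2 12 7 4 8)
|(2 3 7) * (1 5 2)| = 5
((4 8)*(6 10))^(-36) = (10) = [0, 1, 2, 3, 4, 5, 6, 7, 8, 9, 10]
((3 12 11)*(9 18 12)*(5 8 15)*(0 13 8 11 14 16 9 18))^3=(0 15 3 14)(5 18 16 13)(8 11 12 9)=[15, 1, 2, 14, 4, 18, 6, 7, 11, 8, 10, 12, 9, 5, 0, 3, 13, 17, 16]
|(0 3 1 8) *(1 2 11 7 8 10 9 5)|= 12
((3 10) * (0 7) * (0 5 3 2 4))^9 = (0 5 10 4 7 3 2) = [5, 1, 0, 2, 7, 10, 6, 3, 8, 9, 4]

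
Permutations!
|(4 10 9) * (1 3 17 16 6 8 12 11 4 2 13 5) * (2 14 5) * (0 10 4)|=|(0 10 9 14 5 1 3 17 16 6 8 12 11)(2 13)|=26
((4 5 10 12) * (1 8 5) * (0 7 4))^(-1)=(0 12 10 5 8 1 4 7)=[12, 4, 2, 3, 7, 8, 6, 0, 1, 9, 5, 11, 10]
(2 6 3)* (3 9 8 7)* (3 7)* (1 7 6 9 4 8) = [0, 7, 9, 2, 8, 5, 4, 6, 3, 1] = (1 7 6 4 8 3 2 9)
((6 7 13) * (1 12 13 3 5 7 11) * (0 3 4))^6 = (0 3 5 7 4)(1 12 13 6 11) = [3, 12, 2, 5, 0, 7, 11, 4, 8, 9, 10, 1, 13, 6]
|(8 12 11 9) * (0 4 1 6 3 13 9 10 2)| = 12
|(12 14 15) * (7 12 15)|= |(15)(7 12 14)|= 3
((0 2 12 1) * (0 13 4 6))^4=[13, 0, 4, 3, 12, 5, 1, 7, 8, 9, 10, 11, 6, 2]=(0 13 2 4 12 6 1)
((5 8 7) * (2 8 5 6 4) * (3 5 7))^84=[0, 1, 2, 3, 4, 5, 6, 7, 8]=(8)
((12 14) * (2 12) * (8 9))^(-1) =(2 14 12)(8 9) =[0, 1, 14, 3, 4, 5, 6, 7, 9, 8, 10, 11, 2, 13, 12]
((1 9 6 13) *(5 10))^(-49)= (1 13 6 9)(5 10)= [0, 13, 2, 3, 4, 10, 9, 7, 8, 1, 5, 11, 12, 6]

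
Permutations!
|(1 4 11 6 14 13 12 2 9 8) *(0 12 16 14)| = 9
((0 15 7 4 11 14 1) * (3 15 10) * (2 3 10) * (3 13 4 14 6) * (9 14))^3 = (0 4 3 9)(1 13 6 7)(2 11 15 14) = [4, 13, 11, 9, 3, 5, 7, 1, 8, 0, 10, 15, 12, 6, 2, 14]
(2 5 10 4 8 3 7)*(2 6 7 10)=(2 5)(3 10 4 8)(6 7)=[0, 1, 5, 10, 8, 2, 7, 6, 3, 9, 4]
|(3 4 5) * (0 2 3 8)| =|(0 2 3 4 5 8)| =6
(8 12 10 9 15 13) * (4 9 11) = (4 9 15 13 8 12 10 11) = [0, 1, 2, 3, 9, 5, 6, 7, 12, 15, 11, 4, 10, 8, 14, 13]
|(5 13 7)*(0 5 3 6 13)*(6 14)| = |(0 5)(3 14 6 13 7)| = 10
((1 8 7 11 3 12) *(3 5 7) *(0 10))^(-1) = (0 10)(1 12 3 8)(5 11 7) = [10, 12, 2, 8, 4, 11, 6, 5, 1, 9, 0, 7, 3]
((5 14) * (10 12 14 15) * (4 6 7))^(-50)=(15)(4 6 7)=[0, 1, 2, 3, 6, 5, 7, 4, 8, 9, 10, 11, 12, 13, 14, 15]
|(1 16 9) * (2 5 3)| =|(1 16 9)(2 5 3)| =3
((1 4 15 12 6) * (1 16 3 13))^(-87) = [0, 4, 2, 13, 15, 5, 16, 7, 8, 9, 10, 11, 6, 1, 14, 12, 3] = (1 4 15 12 6 16 3 13)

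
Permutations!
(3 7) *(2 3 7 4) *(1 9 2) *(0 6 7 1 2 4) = (0 6 7 1 9 4 2 3) = [6, 9, 3, 0, 2, 5, 7, 1, 8, 4]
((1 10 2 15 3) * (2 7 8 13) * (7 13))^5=(1 3 15 2 13 10)(7 8)=[0, 3, 13, 15, 4, 5, 6, 8, 7, 9, 1, 11, 12, 10, 14, 2]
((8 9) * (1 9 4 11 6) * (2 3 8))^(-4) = (1 8)(2 11)(3 6)(4 9) = [0, 8, 11, 6, 9, 5, 3, 7, 1, 4, 10, 2]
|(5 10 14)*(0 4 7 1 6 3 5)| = |(0 4 7 1 6 3 5 10 14)| = 9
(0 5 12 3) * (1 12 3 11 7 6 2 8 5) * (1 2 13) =(0 2 8 5 3)(1 12 11 7 6 13) =[2, 12, 8, 0, 4, 3, 13, 6, 5, 9, 10, 7, 11, 1]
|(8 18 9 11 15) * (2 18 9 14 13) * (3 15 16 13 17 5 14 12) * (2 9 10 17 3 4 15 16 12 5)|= |(2 18 5 14 3 16 13 9 11 12 4 15 8 10 17)|= 15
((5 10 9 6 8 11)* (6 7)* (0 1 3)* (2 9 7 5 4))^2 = (0 3 1)(2 5 7 8 4 9 10 6 11) = [3, 0, 5, 1, 9, 7, 11, 8, 4, 10, 6, 2]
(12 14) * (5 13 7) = (5 13 7)(12 14) = [0, 1, 2, 3, 4, 13, 6, 5, 8, 9, 10, 11, 14, 7, 12]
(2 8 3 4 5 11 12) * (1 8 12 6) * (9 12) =(1 8 3 4 5 11 6)(2 9 12) =[0, 8, 9, 4, 5, 11, 1, 7, 3, 12, 10, 6, 2]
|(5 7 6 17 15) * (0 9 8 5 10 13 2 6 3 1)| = 42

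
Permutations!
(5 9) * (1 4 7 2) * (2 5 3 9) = (1 4 7 5 2)(3 9) = [0, 4, 1, 9, 7, 2, 6, 5, 8, 3]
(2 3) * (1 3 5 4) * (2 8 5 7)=(1 3 8 5 4)(2 7)=[0, 3, 7, 8, 1, 4, 6, 2, 5]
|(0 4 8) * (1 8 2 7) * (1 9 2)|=|(0 4 1 8)(2 7 9)|=12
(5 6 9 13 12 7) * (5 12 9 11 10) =[0, 1, 2, 3, 4, 6, 11, 12, 8, 13, 5, 10, 7, 9] =(5 6 11 10)(7 12)(9 13)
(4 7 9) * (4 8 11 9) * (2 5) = (2 5)(4 7)(8 11 9) = [0, 1, 5, 3, 7, 2, 6, 4, 11, 8, 10, 9]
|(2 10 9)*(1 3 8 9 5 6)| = |(1 3 8 9 2 10 5 6)| = 8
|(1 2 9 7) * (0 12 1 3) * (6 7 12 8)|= |(0 8 6 7 3)(1 2 9 12)|= 20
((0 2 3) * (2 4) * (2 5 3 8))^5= (0 4 5 3)(2 8)= [4, 1, 8, 0, 5, 3, 6, 7, 2]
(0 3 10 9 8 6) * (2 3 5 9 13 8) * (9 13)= (0 5 13 8 6)(2 3 10 9)= [5, 1, 3, 10, 4, 13, 0, 7, 6, 2, 9, 11, 12, 8]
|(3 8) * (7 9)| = |(3 8)(7 9)| = 2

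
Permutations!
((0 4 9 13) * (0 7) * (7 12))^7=(0 4 9 13 12 7)=[4, 1, 2, 3, 9, 5, 6, 0, 8, 13, 10, 11, 7, 12]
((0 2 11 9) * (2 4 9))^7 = (0 4 9)(2 11) = [4, 1, 11, 3, 9, 5, 6, 7, 8, 0, 10, 2]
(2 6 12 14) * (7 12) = [0, 1, 6, 3, 4, 5, 7, 12, 8, 9, 10, 11, 14, 13, 2] = (2 6 7 12 14)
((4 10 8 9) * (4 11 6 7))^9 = (4 8 11 7 10 9 6) = [0, 1, 2, 3, 8, 5, 4, 10, 11, 6, 9, 7]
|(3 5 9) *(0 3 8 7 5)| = 4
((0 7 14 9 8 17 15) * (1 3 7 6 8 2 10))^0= [0, 1, 2, 3, 4, 5, 6, 7, 8, 9, 10, 11, 12, 13, 14, 15, 16, 17]= (17)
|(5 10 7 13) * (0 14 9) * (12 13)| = 15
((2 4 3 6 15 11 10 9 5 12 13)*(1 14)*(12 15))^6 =(5 15 11 10 9) =[0, 1, 2, 3, 4, 15, 6, 7, 8, 5, 9, 10, 12, 13, 14, 11]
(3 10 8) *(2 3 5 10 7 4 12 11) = (2 3 7 4 12 11)(5 10 8) = [0, 1, 3, 7, 12, 10, 6, 4, 5, 9, 8, 2, 11]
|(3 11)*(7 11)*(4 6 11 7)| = |(3 4 6 11)| = 4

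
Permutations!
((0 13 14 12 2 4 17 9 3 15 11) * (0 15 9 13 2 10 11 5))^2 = (0 4 13 12 11 5 2 17 14 10 15) = [4, 1, 17, 3, 13, 2, 6, 7, 8, 9, 15, 5, 11, 12, 10, 0, 16, 14]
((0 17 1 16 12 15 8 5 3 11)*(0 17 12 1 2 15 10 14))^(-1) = (0 14 10 12)(1 16)(2 17 11 3 5 8 15) = [14, 16, 17, 5, 4, 8, 6, 7, 15, 9, 12, 3, 0, 13, 10, 2, 1, 11]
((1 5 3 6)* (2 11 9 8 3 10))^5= [0, 9, 6, 2, 4, 8, 11, 7, 10, 5, 3, 1]= (1 9 5 8 10 3 2 6 11)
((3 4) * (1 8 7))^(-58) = [0, 7, 2, 3, 4, 5, 6, 8, 1] = (1 7 8)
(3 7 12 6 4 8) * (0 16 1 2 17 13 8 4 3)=[16, 2, 17, 7, 4, 5, 3, 12, 0, 9, 10, 11, 6, 8, 14, 15, 1, 13]=(0 16 1 2 17 13 8)(3 7 12 6)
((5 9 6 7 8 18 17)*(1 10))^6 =(5 17 18 8 7 6 9) =[0, 1, 2, 3, 4, 17, 9, 6, 7, 5, 10, 11, 12, 13, 14, 15, 16, 18, 8]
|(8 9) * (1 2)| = 2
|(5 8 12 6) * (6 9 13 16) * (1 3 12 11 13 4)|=|(1 3 12 9 4)(5 8 11 13 16 6)|=30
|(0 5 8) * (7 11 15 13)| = |(0 5 8)(7 11 15 13)| = 12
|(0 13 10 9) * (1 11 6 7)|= 4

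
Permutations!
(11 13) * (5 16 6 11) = (5 16 6 11 13) = [0, 1, 2, 3, 4, 16, 11, 7, 8, 9, 10, 13, 12, 5, 14, 15, 6]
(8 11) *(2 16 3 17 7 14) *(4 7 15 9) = [0, 1, 16, 17, 7, 5, 6, 14, 11, 4, 10, 8, 12, 13, 2, 9, 3, 15] = (2 16 3 17 15 9 4 7 14)(8 11)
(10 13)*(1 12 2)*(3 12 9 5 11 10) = (1 9 5 11 10 13 3 12 2) = [0, 9, 1, 12, 4, 11, 6, 7, 8, 5, 13, 10, 2, 3]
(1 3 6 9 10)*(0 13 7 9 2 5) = [13, 3, 5, 6, 4, 0, 2, 9, 8, 10, 1, 11, 12, 7] = (0 13 7 9 10 1 3 6 2 5)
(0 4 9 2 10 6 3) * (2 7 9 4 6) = [6, 1, 10, 0, 4, 5, 3, 9, 8, 7, 2] = (0 6 3)(2 10)(7 9)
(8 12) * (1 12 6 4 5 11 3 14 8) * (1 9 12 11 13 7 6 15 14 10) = (1 11 3 10)(4 5 13 7 6)(8 15 14)(9 12) = [0, 11, 2, 10, 5, 13, 4, 6, 15, 12, 1, 3, 9, 7, 8, 14]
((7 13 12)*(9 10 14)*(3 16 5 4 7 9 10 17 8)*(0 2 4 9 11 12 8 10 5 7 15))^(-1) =(0 15 4 2)(3 8 13 7 16)(5 14 10 17 9)(11 12) =[15, 1, 0, 8, 2, 14, 6, 16, 13, 5, 17, 12, 11, 7, 10, 4, 3, 9]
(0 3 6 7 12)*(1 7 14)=[3, 7, 2, 6, 4, 5, 14, 12, 8, 9, 10, 11, 0, 13, 1]=(0 3 6 14 1 7 12)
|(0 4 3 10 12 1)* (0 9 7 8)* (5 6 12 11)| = 12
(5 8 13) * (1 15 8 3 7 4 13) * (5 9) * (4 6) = (1 15 8)(3 7 6 4 13 9 5) = [0, 15, 2, 7, 13, 3, 4, 6, 1, 5, 10, 11, 12, 9, 14, 8]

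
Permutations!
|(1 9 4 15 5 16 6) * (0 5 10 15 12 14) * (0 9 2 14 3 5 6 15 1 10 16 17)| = 12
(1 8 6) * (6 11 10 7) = (1 8 11 10 7 6) = [0, 8, 2, 3, 4, 5, 1, 6, 11, 9, 7, 10]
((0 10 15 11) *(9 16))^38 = (16)(0 15)(10 11) = [15, 1, 2, 3, 4, 5, 6, 7, 8, 9, 11, 10, 12, 13, 14, 0, 16]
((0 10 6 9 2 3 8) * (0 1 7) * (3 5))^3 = (0 9 3 7 6 5 1 10 2 8) = [9, 10, 8, 7, 4, 1, 5, 6, 0, 3, 2]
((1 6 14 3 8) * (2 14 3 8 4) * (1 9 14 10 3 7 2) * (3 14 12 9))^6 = (1 8 2)(3 10 6)(4 14 7) = [0, 8, 1, 10, 14, 5, 3, 4, 2, 9, 6, 11, 12, 13, 7]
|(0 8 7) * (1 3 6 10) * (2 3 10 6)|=6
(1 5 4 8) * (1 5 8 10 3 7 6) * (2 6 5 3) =[0, 8, 6, 7, 10, 4, 1, 5, 3, 9, 2] =(1 8 3 7 5 4 10 2 6)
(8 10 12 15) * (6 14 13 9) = [0, 1, 2, 3, 4, 5, 14, 7, 10, 6, 12, 11, 15, 9, 13, 8] = (6 14 13 9)(8 10 12 15)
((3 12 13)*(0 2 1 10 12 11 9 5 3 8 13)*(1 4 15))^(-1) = (0 12 10 1 15 4 2)(3 5 9 11)(8 13) = [12, 15, 0, 5, 2, 9, 6, 7, 13, 11, 1, 3, 10, 8, 14, 4]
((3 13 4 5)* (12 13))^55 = (13) = [0, 1, 2, 3, 4, 5, 6, 7, 8, 9, 10, 11, 12, 13]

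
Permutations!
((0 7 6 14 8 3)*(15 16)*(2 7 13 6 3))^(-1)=(0 3 7 2 8 14 6 13)(15 16)=[3, 1, 8, 7, 4, 5, 13, 2, 14, 9, 10, 11, 12, 0, 6, 16, 15]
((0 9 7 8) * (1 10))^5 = (0 9 7 8)(1 10) = [9, 10, 2, 3, 4, 5, 6, 8, 0, 7, 1]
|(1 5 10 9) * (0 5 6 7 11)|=8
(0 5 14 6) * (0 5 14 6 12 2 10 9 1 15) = (0 14 12 2 10 9 1 15)(5 6) = [14, 15, 10, 3, 4, 6, 5, 7, 8, 1, 9, 11, 2, 13, 12, 0]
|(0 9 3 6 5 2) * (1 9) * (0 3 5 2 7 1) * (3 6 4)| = |(1 9 5 7)(2 6)(3 4)| = 4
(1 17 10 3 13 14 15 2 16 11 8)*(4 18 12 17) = [0, 4, 16, 13, 18, 5, 6, 7, 1, 9, 3, 8, 17, 14, 15, 2, 11, 10, 12] = (1 4 18 12 17 10 3 13 14 15 2 16 11 8)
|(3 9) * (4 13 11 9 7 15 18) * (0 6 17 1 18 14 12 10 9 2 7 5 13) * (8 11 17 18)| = 28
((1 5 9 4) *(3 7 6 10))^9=(1 5 9 4)(3 7 6 10)=[0, 5, 2, 7, 1, 9, 10, 6, 8, 4, 3]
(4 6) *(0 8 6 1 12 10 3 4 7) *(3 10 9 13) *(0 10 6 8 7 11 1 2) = (0 7 10 6 11 1 12 9 13 3 4 2) = [7, 12, 0, 4, 2, 5, 11, 10, 8, 13, 6, 1, 9, 3]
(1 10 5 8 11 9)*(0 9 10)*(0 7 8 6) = (0 9 1 7 8 11 10 5 6) = [9, 7, 2, 3, 4, 6, 0, 8, 11, 1, 5, 10]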